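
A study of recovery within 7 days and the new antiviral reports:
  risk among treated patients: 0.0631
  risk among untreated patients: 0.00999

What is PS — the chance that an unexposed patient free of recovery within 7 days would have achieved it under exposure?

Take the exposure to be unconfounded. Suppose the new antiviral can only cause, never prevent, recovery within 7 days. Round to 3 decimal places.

Let p₁ = 0.0631, p₀ = 0.00999.
Under exogeneity and monotonicity, PS = (p₁ − p₀) / (1 − p₀).
PS = (0.0631 − 0.00999) / (1 − 0.00999) = 0.05311 / 0.99001 ≈ 0.0536

PS ≈ 0.054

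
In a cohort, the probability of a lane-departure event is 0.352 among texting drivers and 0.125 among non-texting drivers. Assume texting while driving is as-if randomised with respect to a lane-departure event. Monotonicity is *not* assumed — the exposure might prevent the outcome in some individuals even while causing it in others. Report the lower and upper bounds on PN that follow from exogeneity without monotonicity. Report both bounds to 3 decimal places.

Let p₁ = 0.352, p₀ = 0.125.
Under exogeneity alone the bounds on PN are max{0,(p₁−p₀)/p₁} ≤ PN ≤ min{1,(1−p₀)/p₁}.
  lower = (p₁ − p₀)/p₁ = 0.227 / 0.352 ≈ 0.6449
  upper = min{1, (1 − p₀)/p₁} = 0.875 / 0.352 ≈ 2.4858 → capped at 1

0.645 ≤ PN ≤ 1.000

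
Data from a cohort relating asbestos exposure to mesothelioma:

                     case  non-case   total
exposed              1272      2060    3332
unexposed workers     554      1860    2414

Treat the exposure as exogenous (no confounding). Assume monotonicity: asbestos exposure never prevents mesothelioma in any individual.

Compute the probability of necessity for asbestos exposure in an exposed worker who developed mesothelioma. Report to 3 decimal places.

PN ≈ 0.399

p₁ = P(outcome | exposed) = 1272/3332 = 0.38175
p₀ = P(outcome | unexposed) = 554/2414 = 0.22949
Under exogeneity and monotonicity, PN = (p₁ − p₀)/p₁.
PN = (0.38175 − 0.22949) / 0.38175 ≈ 0.3988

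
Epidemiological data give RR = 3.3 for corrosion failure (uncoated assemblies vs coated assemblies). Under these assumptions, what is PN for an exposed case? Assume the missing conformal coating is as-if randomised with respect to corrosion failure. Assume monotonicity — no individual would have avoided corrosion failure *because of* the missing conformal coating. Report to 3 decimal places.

Under exogeneity and monotonicity, PN = (RR − 1) / RR = 1 − 1/RR.
PN = (3.3 − 1) / 3.3 = 2.3 / 3.3 ≈ 0.6970

PN ≈ 0.697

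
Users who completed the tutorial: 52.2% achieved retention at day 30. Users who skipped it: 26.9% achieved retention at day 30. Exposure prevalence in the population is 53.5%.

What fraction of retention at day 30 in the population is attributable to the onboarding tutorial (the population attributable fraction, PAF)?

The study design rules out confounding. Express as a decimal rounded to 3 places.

p₁ = 0.522, p₀ = 0.269.
Overall risk P(Y=1) = π·p₁ + (1−π)·p₀ = 0.535×0.522 + 0.465×0.269 = 0.40436.
Under exogeneity, PAF = [P(Y=1) − p₀] / P(Y=1).
PAF = (0.40436 − 0.269) / 0.40436 ≈ 0.3347

PAF ≈ 0.335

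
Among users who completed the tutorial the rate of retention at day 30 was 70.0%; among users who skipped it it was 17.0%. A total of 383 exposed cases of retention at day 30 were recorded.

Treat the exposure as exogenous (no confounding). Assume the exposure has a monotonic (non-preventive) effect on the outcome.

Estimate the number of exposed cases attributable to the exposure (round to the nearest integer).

about 290 cases

p₁ = 0.7, p₀ = 0.17.
PN = (p₁ − p₀)/p₁ = (0.7 − 0.17) / 0.7 ≈ 0.75714.
Attributable cases ≈ PN × (exposed cases) = 0.75714 × 383 ≈ 289.99.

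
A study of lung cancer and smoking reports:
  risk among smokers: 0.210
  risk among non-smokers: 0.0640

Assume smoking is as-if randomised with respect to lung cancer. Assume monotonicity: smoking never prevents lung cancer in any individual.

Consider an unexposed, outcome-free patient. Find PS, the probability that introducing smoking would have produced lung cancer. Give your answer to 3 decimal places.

Let p₁ = 0.21, p₀ = 0.064.
Under exogeneity and monotonicity, PS = (p₁ − p₀) / (1 − p₀).
PS = (0.21 − 0.064) / (1 − 0.064) = 0.146 / 0.936 ≈ 0.1560

PS ≈ 0.156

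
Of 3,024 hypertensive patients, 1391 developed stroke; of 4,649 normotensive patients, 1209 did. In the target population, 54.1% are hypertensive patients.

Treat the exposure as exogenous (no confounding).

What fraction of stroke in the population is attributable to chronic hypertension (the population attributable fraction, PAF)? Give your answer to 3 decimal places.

PAF ≈ 0.294

p₁ = P(outcome | exposed) = 1391/3024 = 0.45999
p₀ = P(outcome | unexposed) = 1209/4649 = 0.26006
Overall risk P(Y=1) = π·p₁ + (1−π)·p₀ = 0.541×0.45999 + 0.459×0.26006 = 0.36822.
Under exogeneity, PAF = [P(Y=1) − p₀] / P(Y=1).
PAF = (0.36822 − 0.26006) / 0.36822 ≈ 0.2937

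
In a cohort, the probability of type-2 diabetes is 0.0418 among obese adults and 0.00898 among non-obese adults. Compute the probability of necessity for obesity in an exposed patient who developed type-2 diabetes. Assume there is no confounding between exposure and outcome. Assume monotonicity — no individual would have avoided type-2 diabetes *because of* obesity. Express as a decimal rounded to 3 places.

Let p₁ = 0.0418, p₀ = 0.00898.
Under exogeneity and monotonicity, PN = (p₁ − p₀) / p₁.
PN = (0.0418 − 0.00898) / 0.0418 = 0.03282 / 0.0418 ≈ 0.7852

PN ≈ 0.785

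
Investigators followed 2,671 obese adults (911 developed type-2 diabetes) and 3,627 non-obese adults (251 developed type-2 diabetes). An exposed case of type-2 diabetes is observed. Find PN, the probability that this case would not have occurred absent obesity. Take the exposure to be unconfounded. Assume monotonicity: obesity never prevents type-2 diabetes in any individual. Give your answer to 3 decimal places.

PN ≈ 0.797

p₁ = P(outcome | exposed) = 911/2671 = 0.34107
p₀ = P(outcome | unexposed) = 251/3627 = 0.069203
Under exogeneity and monotonicity, PN = (p₁ − p₀) / p₁.
PN = (0.34107 − 0.069203) / 0.34107 = 0.27187 / 0.34107 ≈ 0.7971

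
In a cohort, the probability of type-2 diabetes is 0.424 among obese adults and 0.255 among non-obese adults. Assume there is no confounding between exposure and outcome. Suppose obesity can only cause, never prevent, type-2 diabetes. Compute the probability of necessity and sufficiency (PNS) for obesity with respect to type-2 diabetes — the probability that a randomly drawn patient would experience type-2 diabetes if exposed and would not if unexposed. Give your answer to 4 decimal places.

Let p₁ = 0.424, p₀ = 0.255.
Under exogeneity and monotonicity, PNS = p₁ − p₀.
PNS = 0.424 − 0.255 = 0.169

PNS ≈ 0.1690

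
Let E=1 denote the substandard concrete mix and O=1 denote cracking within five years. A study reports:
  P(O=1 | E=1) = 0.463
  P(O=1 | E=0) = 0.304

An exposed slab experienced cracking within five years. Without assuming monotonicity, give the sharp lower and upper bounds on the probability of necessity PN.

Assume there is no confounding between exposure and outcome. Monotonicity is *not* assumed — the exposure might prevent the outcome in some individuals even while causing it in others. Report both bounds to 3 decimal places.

0.343 ≤ PN ≤ 1.000

Let p₁ = 0.463, p₀ = 0.304.
Under exogeneity alone the bounds on PN are max{0,(p₁−p₀)/p₁} ≤ PN ≤ min{1,(1−p₀)/p₁}.
  lower = (p₁ − p₀)/p₁ = 0.159 / 0.463 ≈ 0.3434
  upper = min{1, (1 − p₀)/p₁} = 0.696 / 0.463 ≈ 1.5032 → capped at 1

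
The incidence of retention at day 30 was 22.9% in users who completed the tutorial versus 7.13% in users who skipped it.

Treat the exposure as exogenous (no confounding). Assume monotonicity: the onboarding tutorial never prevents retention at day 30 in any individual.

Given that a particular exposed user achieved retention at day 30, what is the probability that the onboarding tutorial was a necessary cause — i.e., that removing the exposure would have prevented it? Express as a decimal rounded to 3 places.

PN ≈ 0.689

p₁ = 0.229, p₀ = 0.0713.
Under exogeneity and monotonicity, PN = (p₁ − p₀) / p₁.
PN = (0.229 − 0.0713) / 0.229 = 0.1577 / 0.229 ≈ 0.6886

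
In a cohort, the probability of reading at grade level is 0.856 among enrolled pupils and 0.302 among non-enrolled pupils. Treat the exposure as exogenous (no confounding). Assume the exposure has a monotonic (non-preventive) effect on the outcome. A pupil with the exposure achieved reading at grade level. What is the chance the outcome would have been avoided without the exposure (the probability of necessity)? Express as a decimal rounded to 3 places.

PN ≈ 0.647

Let p₁ = 0.856, p₀ = 0.302.
Under exogeneity and monotonicity, PN = (p₁ − p₀) / p₁.
PN = (0.856 − 0.302) / 0.856 = 0.554 / 0.856 ≈ 0.6472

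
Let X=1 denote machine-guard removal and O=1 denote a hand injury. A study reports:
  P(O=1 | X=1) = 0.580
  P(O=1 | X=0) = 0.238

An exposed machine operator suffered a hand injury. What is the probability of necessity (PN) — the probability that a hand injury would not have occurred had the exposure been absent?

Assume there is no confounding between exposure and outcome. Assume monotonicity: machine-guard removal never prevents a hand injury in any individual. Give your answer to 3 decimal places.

Let p₁ = 0.58, p₀ = 0.238.
Under exogeneity and monotonicity, PN = (p₁ − p₀) / p₁.
PN = (0.58 − 0.238) / 0.58 = 0.342 / 0.58 ≈ 0.5897

PN ≈ 0.590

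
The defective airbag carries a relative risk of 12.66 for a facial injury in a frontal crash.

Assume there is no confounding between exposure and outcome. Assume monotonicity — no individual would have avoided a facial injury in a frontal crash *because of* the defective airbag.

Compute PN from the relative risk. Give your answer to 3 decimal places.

Under exogeneity and monotonicity, PN = (RR − 1) / RR = 1 − 1/RR.
PN = (12.66 − 1) / 12.66 = 11.66 / 12.66 ≈ 0.9210

PN ≈ 0.921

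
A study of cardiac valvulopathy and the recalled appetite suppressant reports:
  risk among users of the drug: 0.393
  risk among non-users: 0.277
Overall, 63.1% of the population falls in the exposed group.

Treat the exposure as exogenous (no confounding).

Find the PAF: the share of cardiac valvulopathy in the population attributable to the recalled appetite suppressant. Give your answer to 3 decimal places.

Let p₁ = 0.393, p₀ = 0.277.
Overall risk P(Y=1) = π·p₁ + (1−π)·p₀ = 0.631×0.393 + 0.369×0.277 = 0.3502.
Under exogeneity, PAF = [P(Y=1) − p₀] / P(Y=1).
PAF = (0.3502 − 0.277) / 0.3502 ≈ 0.2090

PAF ≈ 0.209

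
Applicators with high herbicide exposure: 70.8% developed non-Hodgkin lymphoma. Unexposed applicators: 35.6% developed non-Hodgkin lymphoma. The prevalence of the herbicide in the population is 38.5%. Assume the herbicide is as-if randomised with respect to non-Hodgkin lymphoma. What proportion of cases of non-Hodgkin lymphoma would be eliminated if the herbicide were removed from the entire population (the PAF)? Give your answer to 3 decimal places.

PAF ≈ 0.276

p₁ = 0.708, p₀ = 0.356.
Overall risk P(Y=1) = π·p₁ + (1−π)·p₀ = 0.385×0.708 + 0.615×0.356 = 0.49152.
Under exogeneity, PAF = [P(Y=1) − p₀] / P(Y=1).
PAF = (0.49152 − 0.356) / 0.49152 ≈ 0.2757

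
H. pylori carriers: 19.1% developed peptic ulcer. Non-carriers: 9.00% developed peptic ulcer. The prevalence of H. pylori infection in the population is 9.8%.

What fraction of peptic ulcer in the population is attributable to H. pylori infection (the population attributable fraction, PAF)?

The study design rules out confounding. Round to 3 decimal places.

p₁ = 0.191, p₀ = 0.09.
Overall risk P(Y=1) = π·p₁ + (1−π)·p₀ = 0.098×0.191 + 0.902×0.09 = 0.099898.
Under exogeneity, PAF = [P(Y=1) − p₀] / P(Y=1).
PAF = (0.099898 − 0.09) / 0.099898 ≈ 0.0991

PAF ≈ 0.099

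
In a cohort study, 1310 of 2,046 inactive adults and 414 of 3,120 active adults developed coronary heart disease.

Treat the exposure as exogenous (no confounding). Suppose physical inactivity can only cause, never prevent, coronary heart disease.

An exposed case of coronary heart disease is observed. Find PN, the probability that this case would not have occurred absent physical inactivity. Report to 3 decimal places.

PN ≈ 0.793

p₁ = P(outcome | exposed) = 1310/2046 = 0.64027
p₀ = P(outcome | unexposed) = 414/3120 = 0.13269
Under exogeneity and monotonicity, PN = (p₁ − p₀) / p₁.
PN = (0.64027 − 0.13269) / 0.64027 = 0.50758 / 0.64027 ≈ 0.7928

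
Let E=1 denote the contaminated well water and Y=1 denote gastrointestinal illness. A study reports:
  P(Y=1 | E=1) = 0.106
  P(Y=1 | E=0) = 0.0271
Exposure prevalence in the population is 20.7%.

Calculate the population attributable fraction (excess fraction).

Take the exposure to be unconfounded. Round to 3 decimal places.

Let p₁ = 0.106, p₀ = 0.0271.
Overall risk P(Y=1) = π·p₁ + (1−π)·p₀ = 0.207×0.106 + 0.793×0.0271 = 0.043432.
Under exogeneity, PAF = [P(Y=1) − p₀] / P(Y=1).
PAF = (0.043432 − 0.0271) / 0.043432 ≈ 0.3760

PAF ≈ 0.376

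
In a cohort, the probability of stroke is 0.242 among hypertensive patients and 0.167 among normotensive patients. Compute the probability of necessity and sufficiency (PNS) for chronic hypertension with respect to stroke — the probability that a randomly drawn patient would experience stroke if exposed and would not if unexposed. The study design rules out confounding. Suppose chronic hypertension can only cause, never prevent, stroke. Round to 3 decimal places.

PNS ≈ 0.075

Let p₁ = 0.242, p₀ = 0.167.
Under exogeneity and monotonicity, PNS = p₁ − p₀.
PNS = 0.242 − 0.167 = 0.075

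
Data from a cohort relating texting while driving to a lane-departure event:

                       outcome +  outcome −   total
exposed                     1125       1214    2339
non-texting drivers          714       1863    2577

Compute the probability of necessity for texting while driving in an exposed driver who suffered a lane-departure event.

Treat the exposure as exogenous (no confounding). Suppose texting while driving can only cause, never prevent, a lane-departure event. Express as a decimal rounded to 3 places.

p₁ = P(outcome | exposed) = 1125/2339 = 0.48097
p₀ = P(outcome | unexposed) = 714/2577 = 0.27707
Under exogeneity and monotonicity, PN = (p₁ − p₀)/p₁.
PN = (0.48097 − 0.27707) / 0.48097 ≈ 0.4239

PN ≈ 0.424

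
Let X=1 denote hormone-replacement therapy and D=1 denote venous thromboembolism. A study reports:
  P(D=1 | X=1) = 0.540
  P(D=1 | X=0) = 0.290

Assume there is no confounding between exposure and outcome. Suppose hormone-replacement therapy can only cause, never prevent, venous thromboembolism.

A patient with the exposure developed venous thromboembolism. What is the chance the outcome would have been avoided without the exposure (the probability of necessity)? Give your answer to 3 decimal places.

Let p₁ = 0.54, p₀ = 0.29.
Under exogeneity and monotonicity, PN = (p₁ − p₀) / p₁.
PN = (0.54 − 0.29) / 0.54 = 0.25 / 0.54 ≈ 0.4630

PN ≈ 0.463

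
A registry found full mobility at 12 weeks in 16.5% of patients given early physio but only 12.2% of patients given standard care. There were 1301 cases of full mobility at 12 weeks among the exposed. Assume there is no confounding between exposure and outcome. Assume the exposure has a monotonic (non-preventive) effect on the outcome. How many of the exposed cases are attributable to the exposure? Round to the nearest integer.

about 339 cases

p₁ = 0.165, p₀ = 0.122.
PN = (p₁ − p₀)/p₁ = (0.165 − 0.122) / 0.165 ≈ 0.26061.
Attributable cases ≈ PN × (exposed cases) = 0.26061 × 1301 ≈ 339.05.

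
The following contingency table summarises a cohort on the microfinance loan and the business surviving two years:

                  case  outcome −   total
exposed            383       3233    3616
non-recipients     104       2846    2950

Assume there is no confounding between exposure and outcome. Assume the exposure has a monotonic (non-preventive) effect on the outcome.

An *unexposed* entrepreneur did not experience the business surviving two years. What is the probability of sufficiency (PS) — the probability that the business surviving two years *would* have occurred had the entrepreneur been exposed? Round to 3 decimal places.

p₁ = P(outcome | exposed) = 383/3616 = 0.10592
p₀ = P(outcome | unexposed) = 104/2950 = 0.035254
Under exogeneity and monotonicity, PS = (p₁ − p₀)/(1 − p₀).
PS = (0.10592 − 0.035254) / 0.96475 ≈ 0.0732

PS ≈ 0.073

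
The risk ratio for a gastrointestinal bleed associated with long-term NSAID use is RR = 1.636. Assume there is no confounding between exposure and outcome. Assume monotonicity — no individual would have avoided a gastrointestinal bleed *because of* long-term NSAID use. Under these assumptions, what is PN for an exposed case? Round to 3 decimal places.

Under exogeneity and monotonicity, PN = (RR − 1) / RR = 1 − 1/RR.
PN = (1.636 − 1) / 1.636 = 0.636 / 1.636 ≈ 0.3888

PN ≈ 0.389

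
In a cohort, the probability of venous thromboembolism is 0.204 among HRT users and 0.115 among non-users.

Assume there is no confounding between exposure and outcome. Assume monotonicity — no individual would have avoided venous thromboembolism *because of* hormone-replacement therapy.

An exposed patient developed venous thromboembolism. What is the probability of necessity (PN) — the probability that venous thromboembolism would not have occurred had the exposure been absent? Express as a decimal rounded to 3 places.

PN ≈ 0.436

Let p₁ = 0.204, p₀ = 0.115.
Under exogeneity and monotonicity, PN = (p₁ − p₀) / p₁.
PN = (0.204 − 0.115) / 0.204 = 0.089 / 0.204 ≈ 0.4363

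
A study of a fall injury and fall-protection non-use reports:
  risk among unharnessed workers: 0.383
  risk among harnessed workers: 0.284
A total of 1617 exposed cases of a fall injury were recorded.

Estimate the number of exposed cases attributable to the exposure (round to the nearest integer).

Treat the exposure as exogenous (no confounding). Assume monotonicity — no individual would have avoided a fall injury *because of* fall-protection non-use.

about 418 cases

Let p₁ = 0.383, p₀ = 0.284.
PN = (p₁ − p₀)/p₁ = (0.383 − 0.284) / 0.383 ≈ 0.25849.
Attributable cases ≈ PN × (exposed cases) = 0.25849 × 1617 ≈ 417.97.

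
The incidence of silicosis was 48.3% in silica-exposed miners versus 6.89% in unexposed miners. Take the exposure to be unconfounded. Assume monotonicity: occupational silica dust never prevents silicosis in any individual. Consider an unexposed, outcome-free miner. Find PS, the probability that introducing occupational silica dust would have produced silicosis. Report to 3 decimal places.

PS ≈ 0.445

p₁ = 0.483, p₀ = 0.0689.
Under exogeneity and monotonicity, PS = (p₁ − p₀) / (1 − p₀).
PS = (0.483 − 0.0689) / (1 − 0.0689) = 0.4141 / 0.9311 ≈ 0.4447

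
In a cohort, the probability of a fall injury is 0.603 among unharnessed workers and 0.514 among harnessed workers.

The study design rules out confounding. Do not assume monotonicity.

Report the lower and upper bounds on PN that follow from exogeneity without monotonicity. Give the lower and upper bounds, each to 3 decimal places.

Let p₁ = 0.603, p₀ = 0.514.
Under exogeneity alone the bounds on PN are max{0,(p₁−p₀)/p₁} ≤ PN ≤ min{1,(1−p₀)/p₁}.
  lower = (p₁ − p₀)/p₁ = 0.089 / 0.603 ≈ 0.1476
  upper = min{1, (1 − p₀)/p₁} = 0.486 / 0.603 ≈ 0.8060

0.148 ≤ PN ≤ 0.806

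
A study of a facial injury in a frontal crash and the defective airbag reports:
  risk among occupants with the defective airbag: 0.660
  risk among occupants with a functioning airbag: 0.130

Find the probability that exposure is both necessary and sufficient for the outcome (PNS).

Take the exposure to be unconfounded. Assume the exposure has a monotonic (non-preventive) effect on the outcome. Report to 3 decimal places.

Let p₁ = 0.66, p₀ = 0.13.
Under exogeneity and monotonicity, PNS = p₁ − p₀.
PNS = 0.66 − 0.13 = 0.53

PNS ≈ 0.530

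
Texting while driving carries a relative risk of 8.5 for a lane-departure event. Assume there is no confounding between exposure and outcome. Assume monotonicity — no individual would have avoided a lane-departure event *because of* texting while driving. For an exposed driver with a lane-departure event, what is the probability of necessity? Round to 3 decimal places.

Under exogeneity and monotonicity, PN = (RR − 1) / RR = 1 − 1/RR.
PN = (8.5 − 1) / 8.5 = 7.5 / 8.5 ≈ 0.8824

PN ≈ 0.882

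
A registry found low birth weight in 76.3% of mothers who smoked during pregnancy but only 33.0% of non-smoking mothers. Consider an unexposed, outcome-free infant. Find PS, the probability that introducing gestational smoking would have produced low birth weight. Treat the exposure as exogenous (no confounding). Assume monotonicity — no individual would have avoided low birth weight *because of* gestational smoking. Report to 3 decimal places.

PS ≈ 0.646

p₁ = 0.763, p₀ = 0.33.
Under exogeneity and monotonicity, PS = (p₁ − p₀) / (1 − p₀).
PS = (0.763 − 0.33) / (1 − 0.33) = 0.433 / 0.67 ≈ 0.6463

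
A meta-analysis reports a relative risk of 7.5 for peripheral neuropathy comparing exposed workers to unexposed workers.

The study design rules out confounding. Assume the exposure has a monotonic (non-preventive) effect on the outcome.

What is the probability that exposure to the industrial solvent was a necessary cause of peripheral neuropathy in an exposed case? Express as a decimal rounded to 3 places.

PN ≈ 0.867

Under exogeneity and monotonicity, PN = (RR − 1) / RR = 1 − 1/RR.
PN = (7.5 − 1) / 7.5 = 6.5 / 7.5 ≈ 0.8667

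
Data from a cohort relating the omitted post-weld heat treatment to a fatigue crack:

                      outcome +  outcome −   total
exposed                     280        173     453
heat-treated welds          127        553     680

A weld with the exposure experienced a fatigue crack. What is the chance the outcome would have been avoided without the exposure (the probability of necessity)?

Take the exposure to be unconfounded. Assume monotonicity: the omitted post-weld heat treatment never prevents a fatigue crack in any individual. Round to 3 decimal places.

PN ≈ 0.698

p₁ = P(outcome | exposed) = 280/453 = 0.6181
p₀ = P(outcome | unexposed) = 127/680 = 0.18676
Under exogeneity and monotonicity, PN = (p₁ − p₀)/p₁.
PN = (0.6181 − 0.18676) / 0.6181 ≈ 0.6978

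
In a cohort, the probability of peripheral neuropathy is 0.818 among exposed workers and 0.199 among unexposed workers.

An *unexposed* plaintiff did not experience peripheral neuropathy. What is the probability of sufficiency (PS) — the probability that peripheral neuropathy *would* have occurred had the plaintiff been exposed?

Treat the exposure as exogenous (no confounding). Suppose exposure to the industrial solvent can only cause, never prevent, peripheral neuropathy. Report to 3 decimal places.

PS ≈ 0.773

Let p₁ = 0.818, p₀ = 0.199.
Under exogeneity and monotonicity, PS = (p₁ − p₀) / (1 − p₀).
PS = (0.818 − 0.199) / (1 − 0.199) = 0.619 / 0.801 ≈ 0.7728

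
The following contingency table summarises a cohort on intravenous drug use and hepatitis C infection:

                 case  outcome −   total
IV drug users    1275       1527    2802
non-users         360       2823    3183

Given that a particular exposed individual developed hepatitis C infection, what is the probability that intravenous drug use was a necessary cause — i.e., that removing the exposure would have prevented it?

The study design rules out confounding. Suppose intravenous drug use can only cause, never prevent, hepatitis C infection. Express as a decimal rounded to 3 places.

PN ≈ 0.751

p₁ = P(outcome | exposed) = 1275/2802 = 0.45503
p₀ = P(outcome | unexposed) = 360/3183 = 0.1131
Under exogeneity and monotonicity, PN = (p₁ − p₀) / p₁.
PN = (0.45503 − 0.1131) / 0.45503 = 0.34193 / 0.45503 ≈ 0.7514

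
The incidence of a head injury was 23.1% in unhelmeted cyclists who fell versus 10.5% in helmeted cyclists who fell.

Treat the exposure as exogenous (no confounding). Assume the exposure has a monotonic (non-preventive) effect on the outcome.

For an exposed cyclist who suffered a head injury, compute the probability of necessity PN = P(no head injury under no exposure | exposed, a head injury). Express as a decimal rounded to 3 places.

PN ≈ 0.545

p₁ = 0.231, p₀ = 0.105.
Under exogeneity and monotonicity, PN = (p₁ − p₀) / p₁.
PN = (0.231 − 0.105) / 0.231 = 0.126 / 0.231 ≈ 0.5455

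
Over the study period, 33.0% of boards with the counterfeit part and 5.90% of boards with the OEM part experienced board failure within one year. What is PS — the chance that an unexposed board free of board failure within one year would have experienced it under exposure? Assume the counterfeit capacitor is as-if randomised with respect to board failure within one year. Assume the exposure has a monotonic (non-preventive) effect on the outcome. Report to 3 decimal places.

PS ≈ 0.288

p₁ = 0.33, p₀ = 0.059.
Under exogeneity and monotonicity, PS = (p₁ − p₀) / (1 − p₀).
PS = (0.33 − 0.059) / (1 − 0.059) = 0.271 / 0.941 ≈ 0.2880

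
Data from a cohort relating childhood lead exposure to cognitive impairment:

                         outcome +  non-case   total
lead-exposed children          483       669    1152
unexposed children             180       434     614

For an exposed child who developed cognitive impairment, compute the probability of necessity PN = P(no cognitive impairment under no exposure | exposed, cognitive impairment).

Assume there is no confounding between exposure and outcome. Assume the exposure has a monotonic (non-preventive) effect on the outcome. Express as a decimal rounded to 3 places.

PN ≈ 0.301

p₁ = P(outcome | exposed) = 483/1152 = 0.41927
p₀ = P(outcome | unexposed) = 180/614 = 0.29316
Under exogeneity and monotonicity, PN = (p₁ − p₀)/p₁.
PN = (0.41927 − 0.29316) / 0.41927 ≈ 0.3008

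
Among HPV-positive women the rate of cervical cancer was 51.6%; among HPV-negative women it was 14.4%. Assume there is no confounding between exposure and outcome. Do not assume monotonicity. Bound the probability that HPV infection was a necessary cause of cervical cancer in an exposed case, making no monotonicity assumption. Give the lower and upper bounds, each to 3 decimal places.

p₁ = 0.516, p₀ = 0.144.
Under exogeneity alone the bounds on PN are max{0,(p₁−p₀)/p₁} ≤ PN ≤ min{1,(1−p₀)/p₁}.
  lower = (p₁ − p₀)/p₁ = 0.372 / 0.516 ≈ 0.7209
  upper = min{1, (1 − p₀)/p₁} = 0.856 / 0.516 ≈ 1.6589 → capped at 1

0.721 ≤ PN ≤ 1.000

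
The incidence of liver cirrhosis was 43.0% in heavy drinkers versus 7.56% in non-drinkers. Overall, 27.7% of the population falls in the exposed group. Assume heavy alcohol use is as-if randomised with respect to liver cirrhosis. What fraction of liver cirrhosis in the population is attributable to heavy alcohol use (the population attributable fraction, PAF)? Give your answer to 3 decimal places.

p₁ = 0.43, p₀ = 0.0756.
Overall risk P(Y=1) = π·p₁ + (1−π)·p₀ = 0.277×0.43 + 0.723×0.0756 = 0.17377.
Under exogeneity, PAF = [P(Y=1) − p₀] / P(Y=1).
PAF = (0.17377 − 0.0756) / 0.17377 ≈ 0.5649

PAF ≈ 0.565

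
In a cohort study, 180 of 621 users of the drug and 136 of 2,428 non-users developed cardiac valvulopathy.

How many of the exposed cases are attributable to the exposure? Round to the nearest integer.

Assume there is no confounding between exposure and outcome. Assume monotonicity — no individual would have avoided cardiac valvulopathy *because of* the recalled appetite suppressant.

p₁ = P(outcome | exposed) = 180/621 = 0.28986
p₀ = P(outcome | unexposed) = 136/2428 = 0.056013
PN = (p₁ − p₀)/p₁ = (0.28986 − 0.056013) / 0.28986 ≈ 0.80675.
Attributable cases ≈ PN × (exposed cases) = 0.80675 × 180 ≈ 145.22.

about 145 cases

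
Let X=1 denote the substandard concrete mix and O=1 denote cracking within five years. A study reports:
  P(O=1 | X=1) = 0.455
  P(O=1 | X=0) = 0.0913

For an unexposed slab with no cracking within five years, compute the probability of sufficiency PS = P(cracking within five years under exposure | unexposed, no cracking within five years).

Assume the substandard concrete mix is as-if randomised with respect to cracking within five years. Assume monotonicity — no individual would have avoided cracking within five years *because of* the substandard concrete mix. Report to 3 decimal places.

Let p₁ = 0.455, p₀ = 0.0913.
Under exogeneity and monotonicity, PS = (p₁ − p₀) / (1 − p₀).
PS = (0.455 − 0.0913) / (1 − 0.0913) = 0.3637 / 0.9087 ≈ 0.4002

PS ≈ 0.400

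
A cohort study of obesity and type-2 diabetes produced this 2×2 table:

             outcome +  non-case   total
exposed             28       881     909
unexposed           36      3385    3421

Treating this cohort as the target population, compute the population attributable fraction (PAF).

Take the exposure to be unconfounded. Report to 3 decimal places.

PAF ≈ 0.288

p₁ = P(outcome | exposed) = 28/909 = 0.030803
p₀ = P(outcome | unexposed) = 36/3421 = 0.010523
Exposure prevalence π = 909/4330 = 0.20993; overall risk P(Y=1) = 0.014781.
Under exogeneity, PAF = [P(Y=1) − p₀]/P(Y=1).
PAF = (0.014781 − 0.010523) / 0.014781 ≈ 0.2880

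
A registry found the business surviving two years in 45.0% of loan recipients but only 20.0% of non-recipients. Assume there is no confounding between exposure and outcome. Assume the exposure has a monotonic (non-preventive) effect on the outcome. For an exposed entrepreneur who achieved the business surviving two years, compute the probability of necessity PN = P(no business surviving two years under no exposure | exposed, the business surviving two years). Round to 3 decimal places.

p₁ = 0.45, p₀ = 0.2.
Under exogeneity and monotonicity, PN = (p₁ − p₀) / p₁.
PN = (0.45 − 0.2) / 0.45 = 0.25 / 0.45 ≈ 0.5556

PN ≈ 0.556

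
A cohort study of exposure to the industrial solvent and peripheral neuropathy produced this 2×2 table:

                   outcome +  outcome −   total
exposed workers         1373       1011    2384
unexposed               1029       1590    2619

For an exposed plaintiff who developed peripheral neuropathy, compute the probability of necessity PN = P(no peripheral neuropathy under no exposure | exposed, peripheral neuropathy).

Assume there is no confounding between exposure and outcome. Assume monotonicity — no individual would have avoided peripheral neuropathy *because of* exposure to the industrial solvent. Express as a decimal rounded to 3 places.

PN ≈ 0.318

p₁ = P(outcome | exposed) = 1373/2384 = 0.57592
p₀ = P(outcome | unexposed) = 1029/2619 = 0.3929
Under exogeneity and monotonicity, PN = (p₁ − p₀)/p₁.
PN = (0.57592 − 0.3929) / 0.57592 ≈ 0.3178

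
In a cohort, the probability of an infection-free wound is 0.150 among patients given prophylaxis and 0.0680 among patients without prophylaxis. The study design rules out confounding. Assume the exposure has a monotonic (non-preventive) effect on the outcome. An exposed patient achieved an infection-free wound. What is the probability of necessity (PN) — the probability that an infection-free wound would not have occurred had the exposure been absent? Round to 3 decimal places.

Let p₁ = 0.15, p₀ = 0.068.
Under exogeneity and monotonicity, PN = (p₁ − p₀) / p₁.
PN = (0.15 − 0.068) / 0.15 = 0.082 / 0.15 ≈ 0.5467

PN ≈ 0.547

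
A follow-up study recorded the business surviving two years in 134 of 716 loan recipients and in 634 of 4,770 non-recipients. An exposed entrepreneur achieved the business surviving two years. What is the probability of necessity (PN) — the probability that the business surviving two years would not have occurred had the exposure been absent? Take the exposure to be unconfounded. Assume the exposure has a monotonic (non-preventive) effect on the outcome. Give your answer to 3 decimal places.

p₁ = P(outcome | exposed) = 134/716 = 0.18715
p₀ = P(outcome | unexposed) = 634/4770 = 0.13291
Under exogeneity and monotonicity, PN = (p₁ − p₀) / p₁.
PN = (0.18715 − 0.13291) / 0.18715 = 0.054237 / 0.18715 ≈ 0.2898

PN ≈ 0.290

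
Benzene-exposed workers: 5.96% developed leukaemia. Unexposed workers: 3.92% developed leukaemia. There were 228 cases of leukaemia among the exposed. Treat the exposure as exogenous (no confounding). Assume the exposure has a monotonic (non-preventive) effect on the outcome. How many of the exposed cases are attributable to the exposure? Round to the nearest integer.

about 78 cases

p₁ = 0.0596, p₀ = 0.0392.
PN = (p₁ − p₀)/p₁ = (0.0596 − 0.0392) / 0.0596 ≈ 0.34228.
Attributable cases ≈ PN × (exposed cases) = 0.34228 × 228 ≈ 78.04.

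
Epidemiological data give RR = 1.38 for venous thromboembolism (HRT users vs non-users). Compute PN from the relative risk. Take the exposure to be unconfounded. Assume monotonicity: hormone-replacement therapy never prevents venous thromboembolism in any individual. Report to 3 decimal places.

Under exogeneity and monotonicity, PN = (RR − 1) / RR = 1 − 1/RR.
PN = (1.38 − 1) / 1.38 = 0.38 / 1.38 ≈ 0.2754

PN ≈ 0.275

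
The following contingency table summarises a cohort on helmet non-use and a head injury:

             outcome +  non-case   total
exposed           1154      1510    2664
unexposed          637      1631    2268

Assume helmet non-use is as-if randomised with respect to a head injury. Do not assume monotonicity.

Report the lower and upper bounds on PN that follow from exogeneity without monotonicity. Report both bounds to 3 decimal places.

0.352 ≤ PN ≤ 1.000

p₁ = P(outcome | exposed) = 1154/2664 = 0.43318
p₀ = P(outcome | unexposed) = 637/2268 = 0.28086
Under exogeneity alone the bounds on PN are max{0,(p₁−p₀)/p₁} ≤ PN ≤ min{1,(1−p₀)/p₁}.
  lower = (p₁ − p₀)/p₁ = 0.15232 / 0.43318 ≈ 0.3516
  upper = min{1, (1 − p₀)/p₁} = 0.71914 / 0.43318 ≈ 1.6601 → capped at 1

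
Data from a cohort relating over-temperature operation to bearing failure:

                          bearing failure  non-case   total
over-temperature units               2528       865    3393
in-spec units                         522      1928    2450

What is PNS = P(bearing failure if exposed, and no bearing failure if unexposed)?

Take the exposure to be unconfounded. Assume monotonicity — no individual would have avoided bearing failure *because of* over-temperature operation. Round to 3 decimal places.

p₁ = P(outcome | exposed) = 2528/3393 = 0.74506
p₀ = P(outcome | unexposed) = 522/2450 = 0.21306
Under exogeneity and monotonicity, PNS = p₁ − p₀.
PNS = 0.74506 − 0.21306 = 0.532

PNS ≈ 0.532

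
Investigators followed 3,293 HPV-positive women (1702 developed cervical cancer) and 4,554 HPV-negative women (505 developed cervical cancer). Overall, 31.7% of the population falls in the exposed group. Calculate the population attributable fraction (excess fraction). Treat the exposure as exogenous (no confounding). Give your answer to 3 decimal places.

PAF ≈ 0.537

p₁ = P(outcome | exposed) = 1702/3293 = 0.51685
p₀ = P(outcome | unexposed) = 505/4554 = 0.11089
Overall risk P(Y=1) = π·p₁ + (1−π)·p₀ = 0.317×0.51685 + 0.683×0.11089 = 0.23958.
Under exogeneity, PAF = [P(Y=1) − p₀] / P(Y=1).
PAF = (0.23958 − 0.11089) / 0.23958 ≈ 0.5371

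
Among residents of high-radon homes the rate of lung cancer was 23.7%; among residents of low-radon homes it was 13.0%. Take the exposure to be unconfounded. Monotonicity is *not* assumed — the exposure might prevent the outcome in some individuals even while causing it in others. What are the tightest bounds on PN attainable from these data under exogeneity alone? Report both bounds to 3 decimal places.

0.451 ≤ PN ≤ 1.000

p₁ = 0.237, p₀ = 0.13.
Under exogeneity alone the bounds on PN are max{0,(p₁−p₀)/p₁} ≤ PN ≤ min{1,(1−p₀)/p₁}.
  lower = (p₁ − p₀)/p₁ = 0.107 / 0.237 ≈ 0.4515
  upper = min{1, (1 − p₀)/p₁} = 0.87 / 0.237 ≈ 3.6709 → capped at 1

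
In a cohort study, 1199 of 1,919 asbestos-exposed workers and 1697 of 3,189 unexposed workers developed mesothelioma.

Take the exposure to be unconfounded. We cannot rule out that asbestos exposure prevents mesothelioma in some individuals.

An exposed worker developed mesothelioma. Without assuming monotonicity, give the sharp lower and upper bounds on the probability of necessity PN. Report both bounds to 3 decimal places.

p₁ = P(outcome | exposed) = 1199/1919 = 0.6248
p₀ = P(outcome | unexposed) = 1697/3189 = 0.53214
Under exogeneity alone the bounds on PN are max{0,(p₁−p₀)/p₁} ≤ PN ≤ min{1,(1−p₀)/p₁}.
  lower = (p₁ − p₀)/p₁ = 0.092663 / 0.6248 ≈ 0.1483
  upper = min{1, (1 − p₀)/p₁} = 0.46786 / 0.6248 ≈ 0.7488

0.148 ≤ PN ≤ 0.749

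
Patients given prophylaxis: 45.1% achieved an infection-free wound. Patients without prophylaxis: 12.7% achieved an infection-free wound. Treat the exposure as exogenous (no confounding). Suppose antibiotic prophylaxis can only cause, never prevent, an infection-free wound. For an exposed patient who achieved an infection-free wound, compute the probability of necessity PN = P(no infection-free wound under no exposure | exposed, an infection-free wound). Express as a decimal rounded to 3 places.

PN ≈ 0.718

p₁ = 0.451, p₀ = 0.127.
Under exogeneity and monotonicity, PN = (p₁ − p₀) / p₁.
PN = (0.451 − 0.127) / 0.451 = 0.324 / 0.451 ≈ 0.7184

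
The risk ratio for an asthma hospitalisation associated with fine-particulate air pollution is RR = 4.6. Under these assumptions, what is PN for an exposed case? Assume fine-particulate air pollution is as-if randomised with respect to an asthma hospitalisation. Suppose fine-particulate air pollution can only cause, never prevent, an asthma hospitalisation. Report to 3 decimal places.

Under exogeneity and monotonicity, PN = (RR − 1) / RR = 1 − 1/RR.
PN = (4.6 − 1) / 4.6 = 3.6 / 4.6 ≈ 0.7826

PN ≈ 0.783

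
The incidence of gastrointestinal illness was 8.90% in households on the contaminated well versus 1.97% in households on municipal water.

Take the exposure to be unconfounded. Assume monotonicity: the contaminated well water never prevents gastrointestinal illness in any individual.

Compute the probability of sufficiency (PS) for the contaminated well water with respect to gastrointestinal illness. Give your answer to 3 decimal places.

p₁ = 0.089, p₀ = 0.0197.
Under exogeneity and monotonicity, PS = (p₁ − p₀) / (1 − p₀).
PS = (0.089 − 0.0197) / (1 − 0.0197) = 0.0693 / 0.9803 ≈ 0.0707

PS ≈ 0.071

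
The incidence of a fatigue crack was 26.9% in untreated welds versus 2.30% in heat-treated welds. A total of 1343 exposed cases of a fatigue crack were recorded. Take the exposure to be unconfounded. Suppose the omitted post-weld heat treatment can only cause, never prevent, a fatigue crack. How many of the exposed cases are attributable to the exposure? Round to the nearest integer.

p₁ = 0.269, p₀ = 0.023.
PN = (p₁ − p₀)/p₁ = (0.269 − 0.023) / 0.269 ≈ 0.91450.
Attributable cases ≈ PN × (exposed cases) = 0.91450 × 1343 ≈ 1228.17.

about 1228 cases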